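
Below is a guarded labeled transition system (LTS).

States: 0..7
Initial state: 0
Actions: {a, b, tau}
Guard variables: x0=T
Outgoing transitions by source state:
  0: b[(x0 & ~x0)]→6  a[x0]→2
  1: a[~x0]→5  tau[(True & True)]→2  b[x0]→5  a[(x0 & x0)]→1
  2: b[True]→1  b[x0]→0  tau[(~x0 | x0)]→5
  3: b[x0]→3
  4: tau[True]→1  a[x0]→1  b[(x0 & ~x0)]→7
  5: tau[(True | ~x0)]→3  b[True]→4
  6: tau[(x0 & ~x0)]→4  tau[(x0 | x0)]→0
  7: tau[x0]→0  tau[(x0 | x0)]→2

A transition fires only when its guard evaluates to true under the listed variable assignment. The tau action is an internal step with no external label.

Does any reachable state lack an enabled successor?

Reachable = {0,1,2,3,4,5}
  0: a→2  [deg 1]
  1: a→1  b→5  tau→2  [deg 3]
  2: b→0  b→1  tau→5  [deg 3]
  3: b→3  [deg 1]
  4: a→1  tau→1  [deg 2]
  5: b→4  tau→3  [deg 2]

Answer: DEADLOCK-FREE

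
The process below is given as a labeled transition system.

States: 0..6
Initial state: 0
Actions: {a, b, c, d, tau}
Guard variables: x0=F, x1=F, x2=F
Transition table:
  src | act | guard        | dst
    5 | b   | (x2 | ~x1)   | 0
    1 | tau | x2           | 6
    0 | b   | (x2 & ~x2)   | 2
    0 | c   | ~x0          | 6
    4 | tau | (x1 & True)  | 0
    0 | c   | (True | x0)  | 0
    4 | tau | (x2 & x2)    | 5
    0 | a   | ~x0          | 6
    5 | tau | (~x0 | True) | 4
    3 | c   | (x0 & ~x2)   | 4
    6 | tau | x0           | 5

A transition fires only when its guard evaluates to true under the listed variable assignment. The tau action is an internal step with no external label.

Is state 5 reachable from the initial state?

Answer: UNREACHABLE

Trace:
Guard filter leaves 5 enabled edge(s).
Layer 0: {0}
Layer 1: {6}  cumulative {0,6}
Reach set: {0,6}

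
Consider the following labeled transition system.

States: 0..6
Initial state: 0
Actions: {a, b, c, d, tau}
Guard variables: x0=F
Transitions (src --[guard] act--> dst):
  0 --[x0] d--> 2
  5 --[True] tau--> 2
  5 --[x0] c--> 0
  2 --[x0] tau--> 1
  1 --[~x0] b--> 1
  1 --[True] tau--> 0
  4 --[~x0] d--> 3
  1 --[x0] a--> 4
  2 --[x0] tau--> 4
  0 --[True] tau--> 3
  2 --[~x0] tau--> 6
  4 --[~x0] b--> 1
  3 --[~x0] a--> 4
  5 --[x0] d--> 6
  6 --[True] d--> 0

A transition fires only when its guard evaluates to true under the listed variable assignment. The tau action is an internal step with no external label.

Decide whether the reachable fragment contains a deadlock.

Reach set: {0,1,3,4}
  0: tau→3  [deg 1]
  1: b→1  tau→0  [deg 2]
  3: a→4  [deg 1]
  4: b→1  d→3  [deg 2]

Answer: DEADLOCK-FREE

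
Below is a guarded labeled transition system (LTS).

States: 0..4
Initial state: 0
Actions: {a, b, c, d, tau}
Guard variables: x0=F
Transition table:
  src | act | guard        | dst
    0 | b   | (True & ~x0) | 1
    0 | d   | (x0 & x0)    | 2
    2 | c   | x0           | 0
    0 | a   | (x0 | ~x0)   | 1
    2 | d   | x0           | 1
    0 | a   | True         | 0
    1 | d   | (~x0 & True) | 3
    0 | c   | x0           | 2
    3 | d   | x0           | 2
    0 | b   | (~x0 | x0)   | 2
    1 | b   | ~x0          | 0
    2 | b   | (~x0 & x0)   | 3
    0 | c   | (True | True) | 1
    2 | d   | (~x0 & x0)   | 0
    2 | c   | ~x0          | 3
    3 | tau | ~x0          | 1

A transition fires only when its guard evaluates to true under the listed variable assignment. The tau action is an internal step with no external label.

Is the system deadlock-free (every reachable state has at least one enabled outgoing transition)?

Reachable = {0,1,2,3}
  0: a→0  a→1  b→1  b→2  c→1  [5 exit(s)]
  1: b→0  d→3  [2 exit(s)]
  2: c→3  [1 exit(s)]
  3: tau→1  [1 exit(s)]

Answer: DEADLOCK-FREE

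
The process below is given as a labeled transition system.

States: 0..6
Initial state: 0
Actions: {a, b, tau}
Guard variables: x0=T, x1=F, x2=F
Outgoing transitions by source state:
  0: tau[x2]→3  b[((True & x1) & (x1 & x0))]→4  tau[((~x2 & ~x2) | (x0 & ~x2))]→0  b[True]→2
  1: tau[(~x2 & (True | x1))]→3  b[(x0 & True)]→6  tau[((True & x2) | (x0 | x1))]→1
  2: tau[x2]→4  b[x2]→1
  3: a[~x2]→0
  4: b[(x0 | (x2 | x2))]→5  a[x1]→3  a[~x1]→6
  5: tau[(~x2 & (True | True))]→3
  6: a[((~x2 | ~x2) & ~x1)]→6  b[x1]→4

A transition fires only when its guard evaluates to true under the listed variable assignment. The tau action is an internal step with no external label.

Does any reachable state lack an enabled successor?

Answer: DEADLOCK at state 2

Trace:
Reach set: {0,2}
  0: b→2  tau→0  [2 out]
  2: ∅  [no exit]
trace reaching 2: b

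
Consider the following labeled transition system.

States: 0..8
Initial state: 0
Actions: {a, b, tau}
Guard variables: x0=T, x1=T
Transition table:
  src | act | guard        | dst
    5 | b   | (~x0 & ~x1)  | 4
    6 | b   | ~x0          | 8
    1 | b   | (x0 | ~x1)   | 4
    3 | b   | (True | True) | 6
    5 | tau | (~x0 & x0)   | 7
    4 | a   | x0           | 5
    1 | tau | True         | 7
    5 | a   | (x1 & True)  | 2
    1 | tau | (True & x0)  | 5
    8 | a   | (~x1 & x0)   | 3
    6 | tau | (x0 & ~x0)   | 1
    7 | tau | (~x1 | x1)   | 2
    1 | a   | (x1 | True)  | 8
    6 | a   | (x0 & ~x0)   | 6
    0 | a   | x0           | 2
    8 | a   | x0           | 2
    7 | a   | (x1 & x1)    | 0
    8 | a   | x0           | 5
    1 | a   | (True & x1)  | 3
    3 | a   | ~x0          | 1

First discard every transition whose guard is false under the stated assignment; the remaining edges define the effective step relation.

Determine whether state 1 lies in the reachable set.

Answer: UNREACHABLE

Working:
After dropping false guards: 13 live edges.
L0 = {0}
L1 = {2}  now seen {0,2}
R = {0,2}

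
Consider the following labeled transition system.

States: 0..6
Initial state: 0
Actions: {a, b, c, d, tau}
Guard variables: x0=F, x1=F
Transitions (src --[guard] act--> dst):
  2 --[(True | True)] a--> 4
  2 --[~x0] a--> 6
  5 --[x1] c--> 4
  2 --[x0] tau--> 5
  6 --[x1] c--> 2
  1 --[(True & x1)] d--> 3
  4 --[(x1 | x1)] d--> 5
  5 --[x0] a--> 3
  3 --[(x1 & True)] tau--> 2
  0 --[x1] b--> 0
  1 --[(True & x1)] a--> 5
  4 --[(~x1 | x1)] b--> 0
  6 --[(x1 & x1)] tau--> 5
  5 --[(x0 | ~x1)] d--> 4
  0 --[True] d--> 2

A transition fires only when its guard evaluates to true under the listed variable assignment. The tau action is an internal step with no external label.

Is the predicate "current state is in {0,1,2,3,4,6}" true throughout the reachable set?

Inv-set: {0,1,2,3,4,6}
R = {0,2,4,6}
  0: safe
  2: safe
  4: safe
  6: safe

Answer: INVARIANT HOLDS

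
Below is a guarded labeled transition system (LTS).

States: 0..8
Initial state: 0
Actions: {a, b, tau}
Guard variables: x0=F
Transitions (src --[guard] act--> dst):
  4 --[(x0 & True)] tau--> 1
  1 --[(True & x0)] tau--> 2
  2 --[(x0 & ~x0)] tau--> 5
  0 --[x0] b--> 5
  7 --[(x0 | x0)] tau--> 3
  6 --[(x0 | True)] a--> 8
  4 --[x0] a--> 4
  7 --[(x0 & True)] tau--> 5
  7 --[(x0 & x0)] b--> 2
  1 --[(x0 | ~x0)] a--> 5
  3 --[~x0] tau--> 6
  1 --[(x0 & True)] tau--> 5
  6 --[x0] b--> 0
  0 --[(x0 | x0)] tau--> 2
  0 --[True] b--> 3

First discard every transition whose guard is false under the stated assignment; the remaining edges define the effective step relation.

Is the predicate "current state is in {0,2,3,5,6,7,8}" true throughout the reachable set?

Answer: INVARIANT HOLDS

Analysis:
Allowed set {0,2,3,5,6,7,8}
Reach set: {0,3,6,8}
  0: safe
  3: safe
  6: safe
  8: safe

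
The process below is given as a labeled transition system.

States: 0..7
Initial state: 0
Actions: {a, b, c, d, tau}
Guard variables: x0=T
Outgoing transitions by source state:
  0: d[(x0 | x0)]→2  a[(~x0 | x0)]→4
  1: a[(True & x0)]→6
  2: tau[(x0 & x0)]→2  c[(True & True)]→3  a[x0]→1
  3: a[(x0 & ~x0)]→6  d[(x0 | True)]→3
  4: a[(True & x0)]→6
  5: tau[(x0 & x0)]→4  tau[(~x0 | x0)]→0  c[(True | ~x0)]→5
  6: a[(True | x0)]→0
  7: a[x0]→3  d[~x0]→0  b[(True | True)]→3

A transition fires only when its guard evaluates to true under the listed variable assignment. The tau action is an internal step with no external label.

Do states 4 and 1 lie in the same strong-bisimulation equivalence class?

Answer: BISIMILAR

Analysis:
Compute ~ classes (split until stable):
  π0 = {{0,1,2,3,4,5,6,7}}
  π1 = {{0},{1,4,6},{2},{3},{5},{7}}
  π2 = {{0},{1,4},{2},{3},{5},{6},{7}}
Fixed point at round 3; 7 class(es).
class of 4: {1,4}; class of 1: {1,4}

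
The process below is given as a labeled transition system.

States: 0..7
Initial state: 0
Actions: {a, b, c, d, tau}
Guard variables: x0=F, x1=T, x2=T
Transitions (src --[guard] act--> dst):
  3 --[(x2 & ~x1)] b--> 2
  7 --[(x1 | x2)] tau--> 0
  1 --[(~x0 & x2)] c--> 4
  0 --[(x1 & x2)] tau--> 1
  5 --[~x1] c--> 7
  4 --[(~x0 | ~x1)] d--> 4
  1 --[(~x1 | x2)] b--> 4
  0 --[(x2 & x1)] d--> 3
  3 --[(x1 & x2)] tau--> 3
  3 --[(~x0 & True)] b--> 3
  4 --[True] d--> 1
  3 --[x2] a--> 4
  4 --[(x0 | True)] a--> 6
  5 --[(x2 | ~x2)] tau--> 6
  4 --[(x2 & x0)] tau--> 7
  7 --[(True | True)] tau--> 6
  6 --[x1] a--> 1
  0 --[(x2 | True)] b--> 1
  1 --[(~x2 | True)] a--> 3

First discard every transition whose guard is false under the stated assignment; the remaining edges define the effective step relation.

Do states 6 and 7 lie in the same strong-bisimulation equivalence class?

Answer: NOT BISIMILAR

Working:
Bisimulation quotient by refinement:
  P[0] = {{0,1,2,3,4,5,6,7}}
  P[1] = {{0},{1},{2},{3},{4},{5,7},{6}}
  P[2] = {{0},{1},{2},{3},{4},{5},{6},{7}}
stable after 3 split(s): 8 block(s)
6∈{6}, 7∈{7}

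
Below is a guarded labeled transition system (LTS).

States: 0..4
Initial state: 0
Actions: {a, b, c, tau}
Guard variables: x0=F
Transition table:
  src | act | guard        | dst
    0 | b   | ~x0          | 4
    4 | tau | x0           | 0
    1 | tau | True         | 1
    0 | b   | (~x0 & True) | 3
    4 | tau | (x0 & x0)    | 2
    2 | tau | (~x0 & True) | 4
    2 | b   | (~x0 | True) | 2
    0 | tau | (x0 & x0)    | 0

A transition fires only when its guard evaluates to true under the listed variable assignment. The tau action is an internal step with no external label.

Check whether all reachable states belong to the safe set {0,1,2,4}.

Safe = {0,1,2,4}
Reach set: {0,3,4}
  0: safe
  3: VIOLATES
  4: safe
counterexample path to 3: b

Answer: INVARIANT VIOLATED at state 3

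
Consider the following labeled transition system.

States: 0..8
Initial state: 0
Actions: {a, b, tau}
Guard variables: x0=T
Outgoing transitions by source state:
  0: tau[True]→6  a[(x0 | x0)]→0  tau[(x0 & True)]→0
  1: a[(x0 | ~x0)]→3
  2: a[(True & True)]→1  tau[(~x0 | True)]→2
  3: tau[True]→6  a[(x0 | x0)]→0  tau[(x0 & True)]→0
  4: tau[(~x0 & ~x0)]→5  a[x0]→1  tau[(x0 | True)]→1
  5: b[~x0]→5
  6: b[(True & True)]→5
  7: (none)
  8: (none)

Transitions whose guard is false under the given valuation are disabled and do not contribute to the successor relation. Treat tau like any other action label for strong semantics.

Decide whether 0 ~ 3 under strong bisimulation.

Answer: BISIMILAR

Trace:
Refine partition for ~:
  π0 = {{0,1,2,3,4,5,6,7,8}}
  π1 = {{0,2,3,4},{1},{5,7,8},{6}}
  π2 = {{0,3},{1},{2},{4},{5,7,8},{6}}
stable after 3 split(s): 6 block(s)
class of 0: {0,3}; class of 3: {0,3}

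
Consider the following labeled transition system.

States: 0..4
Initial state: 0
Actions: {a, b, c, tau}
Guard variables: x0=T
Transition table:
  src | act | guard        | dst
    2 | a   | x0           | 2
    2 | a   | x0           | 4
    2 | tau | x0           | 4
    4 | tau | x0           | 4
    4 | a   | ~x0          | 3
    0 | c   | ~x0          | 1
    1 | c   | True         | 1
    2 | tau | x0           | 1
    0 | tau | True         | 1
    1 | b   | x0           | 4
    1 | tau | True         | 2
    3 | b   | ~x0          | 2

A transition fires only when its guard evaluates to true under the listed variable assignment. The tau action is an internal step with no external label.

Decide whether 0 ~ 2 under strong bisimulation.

Answer: NOT BISIMILAR

Working:
Bisimulation quotient by refinement:
  π0 = {{0,1,2,3,4}}
  π1 = {{0,4},{1},{2},{3}}
  π2 = {{0},{1},{2},{3},{4}}
5 equivalence class(es) (converged in 3)
class of 0: {0}; class of 2: {2}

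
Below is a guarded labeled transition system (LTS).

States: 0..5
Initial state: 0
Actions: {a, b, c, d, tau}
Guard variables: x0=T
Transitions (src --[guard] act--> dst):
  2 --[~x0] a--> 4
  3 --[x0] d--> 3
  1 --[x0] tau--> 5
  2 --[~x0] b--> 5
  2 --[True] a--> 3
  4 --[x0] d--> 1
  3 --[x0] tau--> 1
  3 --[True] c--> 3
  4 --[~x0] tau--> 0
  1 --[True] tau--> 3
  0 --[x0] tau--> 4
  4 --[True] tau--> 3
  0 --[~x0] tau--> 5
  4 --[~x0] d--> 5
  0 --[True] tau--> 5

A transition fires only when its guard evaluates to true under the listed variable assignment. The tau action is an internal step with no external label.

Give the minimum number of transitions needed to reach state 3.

Answer: 2

Trace:
Layered search for 3:
  depth 0: {0}
  depth 1: {4,5}
  depth 2: {1,3}
3 enters at depth 2; path tau·tau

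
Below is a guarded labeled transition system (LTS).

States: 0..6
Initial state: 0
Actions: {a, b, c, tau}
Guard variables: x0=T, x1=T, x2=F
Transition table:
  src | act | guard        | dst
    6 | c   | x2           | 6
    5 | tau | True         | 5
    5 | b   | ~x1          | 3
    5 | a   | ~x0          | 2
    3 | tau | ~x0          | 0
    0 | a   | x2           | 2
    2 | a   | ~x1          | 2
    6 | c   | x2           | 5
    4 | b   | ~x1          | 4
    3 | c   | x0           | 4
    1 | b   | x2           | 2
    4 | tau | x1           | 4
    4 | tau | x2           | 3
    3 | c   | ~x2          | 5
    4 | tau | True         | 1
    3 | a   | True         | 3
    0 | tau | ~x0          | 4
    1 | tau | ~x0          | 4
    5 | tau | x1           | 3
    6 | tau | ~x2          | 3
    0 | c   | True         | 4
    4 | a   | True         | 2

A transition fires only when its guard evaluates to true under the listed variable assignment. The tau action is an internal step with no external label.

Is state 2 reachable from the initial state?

Answer: REACHABLE

Trace:
After dropping false guards: 10 live edges.
depth 0: {0}
depth 1: {4}  now seen {0,4}
depth 2: {1,2}  now seen {0,1,2,4}
Reachable = {0,1,2,4}
Path to 2: c·a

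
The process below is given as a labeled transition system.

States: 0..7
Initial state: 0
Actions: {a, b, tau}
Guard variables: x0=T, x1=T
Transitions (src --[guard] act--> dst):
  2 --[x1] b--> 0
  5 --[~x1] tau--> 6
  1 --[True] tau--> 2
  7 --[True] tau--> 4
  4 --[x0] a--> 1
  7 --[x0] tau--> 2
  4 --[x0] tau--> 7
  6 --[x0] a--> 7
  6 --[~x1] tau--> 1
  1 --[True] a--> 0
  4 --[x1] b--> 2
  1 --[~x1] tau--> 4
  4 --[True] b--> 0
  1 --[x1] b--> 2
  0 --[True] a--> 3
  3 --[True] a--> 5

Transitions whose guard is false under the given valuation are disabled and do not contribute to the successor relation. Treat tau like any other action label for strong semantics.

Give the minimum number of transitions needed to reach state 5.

BFS to 5:
  Layer 0: {0}
  Layer 1: {3}
  Layer 2: {5}
first hit 5 at d=2 via a·a

Answer: 2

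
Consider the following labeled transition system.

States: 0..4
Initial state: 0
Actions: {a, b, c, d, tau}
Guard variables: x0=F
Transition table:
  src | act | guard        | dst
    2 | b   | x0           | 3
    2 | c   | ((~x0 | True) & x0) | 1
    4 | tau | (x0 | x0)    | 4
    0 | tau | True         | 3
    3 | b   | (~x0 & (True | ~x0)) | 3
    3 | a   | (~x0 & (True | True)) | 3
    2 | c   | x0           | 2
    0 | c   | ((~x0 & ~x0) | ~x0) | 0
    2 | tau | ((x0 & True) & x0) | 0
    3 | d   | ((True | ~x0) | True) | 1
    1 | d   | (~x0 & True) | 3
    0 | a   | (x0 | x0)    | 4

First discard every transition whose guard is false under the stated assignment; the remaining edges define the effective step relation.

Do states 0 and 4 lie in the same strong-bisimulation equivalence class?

Refine partition for ~:
  round 0: {{0,1,2,3,4}}
  round 1: {{0},{1},{2,4},{3}}
4 equivalence class(es) (converged in 2)
[0]={0}  [4]={2,4}

Answer: NOT BISIMILAR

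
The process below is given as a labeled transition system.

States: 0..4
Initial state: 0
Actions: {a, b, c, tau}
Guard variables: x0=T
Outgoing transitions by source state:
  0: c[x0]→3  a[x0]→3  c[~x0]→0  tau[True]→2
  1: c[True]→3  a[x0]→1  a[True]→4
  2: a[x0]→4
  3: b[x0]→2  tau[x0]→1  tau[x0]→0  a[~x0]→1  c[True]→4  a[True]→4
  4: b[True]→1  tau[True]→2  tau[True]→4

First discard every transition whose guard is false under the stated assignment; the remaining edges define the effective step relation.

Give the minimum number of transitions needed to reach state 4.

BFS to 4:
  depth 0: {0}
  depth 1: {2,3}
  depth 2: {1,4}
first hit 4 at d=2 via a·a

Answer: 2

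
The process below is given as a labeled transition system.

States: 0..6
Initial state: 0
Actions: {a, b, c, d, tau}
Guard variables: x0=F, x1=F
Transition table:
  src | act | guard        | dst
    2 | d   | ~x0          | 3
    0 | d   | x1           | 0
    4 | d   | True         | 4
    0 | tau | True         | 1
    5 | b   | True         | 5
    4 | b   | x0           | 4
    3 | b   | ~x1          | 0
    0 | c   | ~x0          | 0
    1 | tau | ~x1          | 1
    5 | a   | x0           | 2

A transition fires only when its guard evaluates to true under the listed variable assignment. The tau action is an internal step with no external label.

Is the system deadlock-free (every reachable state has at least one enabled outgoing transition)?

Reach set: {0,1}
  0: c→0  tau→1  [2 exit(s)]
  1: tau→1  [1 exit(s)]

Answer: DEADLOCK-FREE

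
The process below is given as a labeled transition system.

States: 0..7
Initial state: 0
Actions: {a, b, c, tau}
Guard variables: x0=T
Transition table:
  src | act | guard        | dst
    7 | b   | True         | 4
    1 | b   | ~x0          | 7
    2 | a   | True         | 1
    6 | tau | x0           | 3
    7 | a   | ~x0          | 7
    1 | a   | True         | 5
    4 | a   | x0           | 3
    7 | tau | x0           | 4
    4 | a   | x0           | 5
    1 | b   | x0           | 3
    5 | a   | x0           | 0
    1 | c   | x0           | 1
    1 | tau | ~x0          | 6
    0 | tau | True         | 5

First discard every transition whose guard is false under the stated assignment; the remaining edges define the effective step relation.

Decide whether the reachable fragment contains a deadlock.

Answer: DEADLOCK-FREE

Working:
Reach set: {0,5}
  0: tau→5  [1 out]
  5: a→0  [1 out]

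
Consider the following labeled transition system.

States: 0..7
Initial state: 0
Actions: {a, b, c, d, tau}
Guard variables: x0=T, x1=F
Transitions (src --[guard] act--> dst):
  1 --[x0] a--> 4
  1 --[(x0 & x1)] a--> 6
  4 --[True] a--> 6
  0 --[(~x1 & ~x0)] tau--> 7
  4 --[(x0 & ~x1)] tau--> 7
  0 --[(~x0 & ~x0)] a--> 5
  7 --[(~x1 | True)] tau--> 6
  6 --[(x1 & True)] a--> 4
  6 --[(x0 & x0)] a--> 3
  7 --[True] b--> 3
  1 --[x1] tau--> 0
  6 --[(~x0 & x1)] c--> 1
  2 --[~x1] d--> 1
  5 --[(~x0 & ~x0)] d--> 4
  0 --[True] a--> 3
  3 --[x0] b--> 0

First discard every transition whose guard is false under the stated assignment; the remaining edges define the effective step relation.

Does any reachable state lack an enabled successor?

Reachable = {0,3}
  0: a→3  [1 out]
  3: b→0  [1 out]

Answer: DEADLOCK-FREE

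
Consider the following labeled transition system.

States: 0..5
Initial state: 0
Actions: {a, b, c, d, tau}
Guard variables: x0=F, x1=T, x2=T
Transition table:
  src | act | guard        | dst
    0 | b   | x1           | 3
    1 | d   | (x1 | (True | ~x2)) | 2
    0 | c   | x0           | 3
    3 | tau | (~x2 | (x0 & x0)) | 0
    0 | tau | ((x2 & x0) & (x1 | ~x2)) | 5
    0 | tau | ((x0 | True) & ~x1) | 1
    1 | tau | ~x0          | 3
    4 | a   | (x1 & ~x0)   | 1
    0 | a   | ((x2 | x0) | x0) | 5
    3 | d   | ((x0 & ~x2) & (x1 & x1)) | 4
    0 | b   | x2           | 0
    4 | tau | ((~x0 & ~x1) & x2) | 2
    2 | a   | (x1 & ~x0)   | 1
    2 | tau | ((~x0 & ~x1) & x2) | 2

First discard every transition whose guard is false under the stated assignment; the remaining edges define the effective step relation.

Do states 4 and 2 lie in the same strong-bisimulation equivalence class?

Bisimulation quotient by refinement:
  π0 = {{0,1,2,3,4,5}}
  π1 = {{0},{1},{2,4},{3,5}}
stable after 2 split(s): 4 block(s)
[4]={2,4}  [2]={2,4}

Answer: BISIMILAR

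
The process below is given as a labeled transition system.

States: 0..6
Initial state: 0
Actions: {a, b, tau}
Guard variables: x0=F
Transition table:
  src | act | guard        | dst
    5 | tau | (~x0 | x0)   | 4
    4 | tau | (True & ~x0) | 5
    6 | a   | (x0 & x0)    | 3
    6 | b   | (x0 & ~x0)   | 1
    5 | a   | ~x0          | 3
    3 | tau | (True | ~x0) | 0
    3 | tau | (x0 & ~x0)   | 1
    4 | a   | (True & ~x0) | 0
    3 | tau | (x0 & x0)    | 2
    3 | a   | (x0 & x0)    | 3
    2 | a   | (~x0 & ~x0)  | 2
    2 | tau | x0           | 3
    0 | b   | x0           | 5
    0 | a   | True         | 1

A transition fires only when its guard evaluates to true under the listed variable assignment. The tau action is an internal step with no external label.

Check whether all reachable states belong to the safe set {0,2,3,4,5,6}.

Inv-set: {0,2,3,4,5,6}
R = {0,1}
  0: safe
  1: ✗ unsafe
reach 1 via a — violates

Answer: INVARIANT VIOLATED at state 1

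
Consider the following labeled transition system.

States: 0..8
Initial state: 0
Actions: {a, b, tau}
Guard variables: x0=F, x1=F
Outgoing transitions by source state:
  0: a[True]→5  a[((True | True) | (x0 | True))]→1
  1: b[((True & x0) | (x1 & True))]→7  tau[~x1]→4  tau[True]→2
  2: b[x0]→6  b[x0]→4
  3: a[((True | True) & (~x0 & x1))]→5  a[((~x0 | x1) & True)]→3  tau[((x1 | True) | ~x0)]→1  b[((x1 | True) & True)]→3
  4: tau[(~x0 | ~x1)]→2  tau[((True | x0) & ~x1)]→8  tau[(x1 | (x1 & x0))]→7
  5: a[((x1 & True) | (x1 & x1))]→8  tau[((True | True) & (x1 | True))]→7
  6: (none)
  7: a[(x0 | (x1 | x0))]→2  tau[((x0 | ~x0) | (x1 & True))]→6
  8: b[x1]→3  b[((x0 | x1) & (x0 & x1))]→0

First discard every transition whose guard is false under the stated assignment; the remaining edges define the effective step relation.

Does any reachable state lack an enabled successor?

Answer: DEADLOCK at state 2

Working:
Reach set: {0,1,2,4,5,6,7,8}
  0: a→1  a→5  [deg 2]
  1: tau→2  tau→4  [deg 2]
  2: ∅  [deadlock]
  4: tau→2  tau→8  [deg 2]
  5: tau→7  [deg 1]
  6: ∅  [deadlock]
  7: tau→6  [deg 1]
  8: ∅  [deadlock]
witness 2: a·tau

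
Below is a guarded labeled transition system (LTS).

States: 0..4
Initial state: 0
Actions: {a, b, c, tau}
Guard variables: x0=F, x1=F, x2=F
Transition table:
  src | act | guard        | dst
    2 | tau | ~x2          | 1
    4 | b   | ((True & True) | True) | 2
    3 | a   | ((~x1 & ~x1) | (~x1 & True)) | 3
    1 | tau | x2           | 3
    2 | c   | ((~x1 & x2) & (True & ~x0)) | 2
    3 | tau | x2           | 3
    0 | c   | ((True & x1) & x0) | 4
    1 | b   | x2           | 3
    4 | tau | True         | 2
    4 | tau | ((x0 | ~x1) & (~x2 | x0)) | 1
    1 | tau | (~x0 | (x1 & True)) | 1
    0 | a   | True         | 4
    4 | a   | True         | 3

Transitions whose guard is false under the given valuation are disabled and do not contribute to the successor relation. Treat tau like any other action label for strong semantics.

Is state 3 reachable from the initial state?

Answer: REACHABLE

Working:
Guard filter leaves 8 enabled edge(s).
L0 = {0}
L1 = {4}  cumulative {0,4}
L2 = {1,2,3}  cumulative {0,1,2,3,4}
Reachable = {0,1,2,3,4}
witness 3: a·a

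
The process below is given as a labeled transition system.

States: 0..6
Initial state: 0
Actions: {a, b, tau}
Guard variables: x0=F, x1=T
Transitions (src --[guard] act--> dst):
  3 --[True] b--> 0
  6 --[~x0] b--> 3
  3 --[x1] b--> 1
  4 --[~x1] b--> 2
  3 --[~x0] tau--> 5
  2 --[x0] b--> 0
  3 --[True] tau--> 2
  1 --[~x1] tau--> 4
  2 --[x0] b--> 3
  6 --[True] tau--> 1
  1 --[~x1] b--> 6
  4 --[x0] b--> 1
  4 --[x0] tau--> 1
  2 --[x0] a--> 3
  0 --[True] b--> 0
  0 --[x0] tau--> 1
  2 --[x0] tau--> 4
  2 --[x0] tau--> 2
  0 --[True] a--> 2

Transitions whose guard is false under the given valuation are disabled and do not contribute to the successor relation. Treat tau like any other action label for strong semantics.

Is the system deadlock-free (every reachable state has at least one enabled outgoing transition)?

Reach set: {0,2}
  0: a→2  b→0  [deg 2]
  2: ∅  [deadlock]
trace reaching 2: a

Answer: DEADLOCK at state 2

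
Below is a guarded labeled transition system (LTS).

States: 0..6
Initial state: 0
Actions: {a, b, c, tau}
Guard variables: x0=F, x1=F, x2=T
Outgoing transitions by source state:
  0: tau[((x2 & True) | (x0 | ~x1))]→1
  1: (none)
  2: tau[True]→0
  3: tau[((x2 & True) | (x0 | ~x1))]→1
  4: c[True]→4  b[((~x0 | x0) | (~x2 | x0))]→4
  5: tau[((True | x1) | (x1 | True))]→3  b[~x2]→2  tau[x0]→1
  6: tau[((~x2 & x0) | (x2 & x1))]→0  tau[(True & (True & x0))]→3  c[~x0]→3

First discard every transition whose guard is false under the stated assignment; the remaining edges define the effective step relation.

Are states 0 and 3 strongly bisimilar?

Answer: BISIMILAR

Working:
Bisimulation quotient by refinement:
  π0 = {{0,1,2,3,4,5,6}}
  π1 = {{0,2,3,5},{1},{4},{6}}
  π2 = {{0,3},{1},{2,5},{4},{6}}
Fixed point at round 3; 5 class(es).
class of 0: {0,3}; class of 3: {0,3}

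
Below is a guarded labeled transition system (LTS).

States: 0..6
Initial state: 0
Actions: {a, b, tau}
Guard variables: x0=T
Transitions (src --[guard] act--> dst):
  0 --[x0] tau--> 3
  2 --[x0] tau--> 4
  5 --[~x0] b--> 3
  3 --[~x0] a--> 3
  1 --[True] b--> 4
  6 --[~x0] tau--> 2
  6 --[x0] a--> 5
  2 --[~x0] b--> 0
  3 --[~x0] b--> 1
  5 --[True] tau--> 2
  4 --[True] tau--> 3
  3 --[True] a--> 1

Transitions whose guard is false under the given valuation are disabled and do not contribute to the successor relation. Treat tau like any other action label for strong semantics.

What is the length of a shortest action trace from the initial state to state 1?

Breadth-first toward 1:
  L0 = {0}
  L1 = {3}
  L2 = {1}
first hit 1 at d=2 via tau·a

Answer: 2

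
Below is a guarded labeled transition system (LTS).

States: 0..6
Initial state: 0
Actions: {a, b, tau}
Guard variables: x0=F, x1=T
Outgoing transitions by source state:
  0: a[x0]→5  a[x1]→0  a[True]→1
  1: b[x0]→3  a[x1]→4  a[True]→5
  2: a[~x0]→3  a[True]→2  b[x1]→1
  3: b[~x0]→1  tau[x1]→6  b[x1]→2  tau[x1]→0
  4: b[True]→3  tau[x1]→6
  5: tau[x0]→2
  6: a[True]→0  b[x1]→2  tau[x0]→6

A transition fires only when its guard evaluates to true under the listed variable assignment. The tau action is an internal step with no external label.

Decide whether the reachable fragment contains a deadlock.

Answer: DEADLOCK at state 5

Working:
Reach set: {0,1,2,3,4,5,6}
  0: a→0  a→1  [2 exit(s)]
  1: a→4  a→5  [2 exit(s)]
  2: a→2  a→3  b→1  [3 exit(s)]
  3: b→1  b→2  tau→0  tau→6  [4 exit(s)]
  4: b→3  tau→6  [2 exit(s)]
  5: ∅  [deadlock]
  6: a→0  b→2  [2 exit(s)]
witness 5: a·a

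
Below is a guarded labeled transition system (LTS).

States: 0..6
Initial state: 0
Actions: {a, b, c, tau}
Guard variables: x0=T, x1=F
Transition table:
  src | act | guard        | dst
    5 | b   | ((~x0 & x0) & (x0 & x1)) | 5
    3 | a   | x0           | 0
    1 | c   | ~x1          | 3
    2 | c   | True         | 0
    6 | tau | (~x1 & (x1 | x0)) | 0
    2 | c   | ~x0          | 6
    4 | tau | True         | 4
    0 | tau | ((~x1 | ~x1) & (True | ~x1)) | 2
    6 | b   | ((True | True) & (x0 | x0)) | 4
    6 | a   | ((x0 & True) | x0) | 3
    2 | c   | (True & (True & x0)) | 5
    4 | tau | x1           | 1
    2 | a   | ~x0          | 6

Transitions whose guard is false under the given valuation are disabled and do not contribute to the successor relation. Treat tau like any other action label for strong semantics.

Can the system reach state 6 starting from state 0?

Answer: UNREACHABLE

Trace:
After dropping false guards: 9 live edges.
Layer 0: {0}
Layer 1: {2}  total {0,2}
Layer 2: {5}  total {0,2,5}
Reach set: {0,2,5}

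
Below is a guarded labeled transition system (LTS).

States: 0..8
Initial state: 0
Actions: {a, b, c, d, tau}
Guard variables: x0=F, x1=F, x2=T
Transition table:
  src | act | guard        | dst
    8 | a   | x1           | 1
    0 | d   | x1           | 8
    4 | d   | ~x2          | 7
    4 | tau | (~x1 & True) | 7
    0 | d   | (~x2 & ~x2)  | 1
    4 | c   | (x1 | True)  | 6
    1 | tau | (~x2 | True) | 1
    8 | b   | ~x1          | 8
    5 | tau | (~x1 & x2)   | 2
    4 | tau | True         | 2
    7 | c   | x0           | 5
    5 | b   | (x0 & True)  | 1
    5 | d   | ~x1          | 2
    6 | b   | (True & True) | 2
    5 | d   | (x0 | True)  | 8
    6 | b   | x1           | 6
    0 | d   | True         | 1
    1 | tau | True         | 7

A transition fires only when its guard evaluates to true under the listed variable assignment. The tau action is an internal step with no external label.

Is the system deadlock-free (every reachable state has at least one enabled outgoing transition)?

Answer: DEADLOCK at state 7

Trace:
Reach set: {0,1,7}
  0: d→1  [deg 1]
  1: tau→1  tau→7  [deg 2]
  7: ∅  [no exit]
trace reaching 7: d·tau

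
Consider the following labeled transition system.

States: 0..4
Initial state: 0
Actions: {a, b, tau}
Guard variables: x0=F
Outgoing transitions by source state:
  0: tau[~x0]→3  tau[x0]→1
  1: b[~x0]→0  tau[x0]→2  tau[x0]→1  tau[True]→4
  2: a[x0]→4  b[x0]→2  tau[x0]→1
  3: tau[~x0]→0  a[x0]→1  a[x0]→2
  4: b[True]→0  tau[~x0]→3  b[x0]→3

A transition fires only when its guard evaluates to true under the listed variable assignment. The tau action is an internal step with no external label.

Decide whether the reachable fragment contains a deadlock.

R = {0,3}
  0: tau→3  [deg 1]
  3: tau→0  [deg 1]

Answer: DEADLOCK-FREE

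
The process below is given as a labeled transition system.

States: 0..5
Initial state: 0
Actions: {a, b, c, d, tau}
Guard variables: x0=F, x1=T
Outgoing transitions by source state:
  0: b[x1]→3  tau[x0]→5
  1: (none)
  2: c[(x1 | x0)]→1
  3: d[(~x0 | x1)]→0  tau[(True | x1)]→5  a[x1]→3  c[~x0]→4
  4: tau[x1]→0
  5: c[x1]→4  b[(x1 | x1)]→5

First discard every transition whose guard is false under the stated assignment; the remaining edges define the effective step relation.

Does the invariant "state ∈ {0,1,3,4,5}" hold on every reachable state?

Answer: INVARIANT HOLDS

Trace:
Safe = {0,1,3,4,5}
Reach set: {0,3,4,5}
  0: safe
  3: safe
  4: safe
  5: safe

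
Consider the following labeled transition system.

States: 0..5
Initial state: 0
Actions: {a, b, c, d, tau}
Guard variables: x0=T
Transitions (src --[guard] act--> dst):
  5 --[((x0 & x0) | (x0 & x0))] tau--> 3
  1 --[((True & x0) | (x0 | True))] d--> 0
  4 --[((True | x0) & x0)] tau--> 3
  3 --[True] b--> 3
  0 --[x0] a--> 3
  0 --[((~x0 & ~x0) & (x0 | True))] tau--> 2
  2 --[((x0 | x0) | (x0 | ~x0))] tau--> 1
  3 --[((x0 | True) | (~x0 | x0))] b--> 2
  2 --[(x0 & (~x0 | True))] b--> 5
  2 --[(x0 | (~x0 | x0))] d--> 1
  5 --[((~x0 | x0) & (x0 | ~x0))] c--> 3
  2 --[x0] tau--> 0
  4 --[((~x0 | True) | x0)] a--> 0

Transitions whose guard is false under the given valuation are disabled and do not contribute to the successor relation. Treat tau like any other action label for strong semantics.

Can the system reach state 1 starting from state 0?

Answer: REACHABLE

Working:
Guard filter leaves 12 enabled edge(s).
L0 = {0}
L1 = {3}  now seen {0,3}
L2 = {2}  now seen {0,2,3}
L3 = {1,5}  now seen {0,1,2,3,5}
Reachable = {0,1,2,3,5}
trace reaching 1: a·b·tau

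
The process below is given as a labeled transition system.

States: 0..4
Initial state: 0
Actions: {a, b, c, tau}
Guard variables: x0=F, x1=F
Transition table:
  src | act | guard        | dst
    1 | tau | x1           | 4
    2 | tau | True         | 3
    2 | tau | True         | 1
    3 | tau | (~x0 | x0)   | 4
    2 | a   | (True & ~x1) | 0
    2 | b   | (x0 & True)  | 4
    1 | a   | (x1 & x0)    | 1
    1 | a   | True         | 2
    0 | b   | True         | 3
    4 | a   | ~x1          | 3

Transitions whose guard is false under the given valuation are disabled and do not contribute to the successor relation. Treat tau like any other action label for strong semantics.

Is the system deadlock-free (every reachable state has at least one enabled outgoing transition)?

Answer: DEADLOCK-FREE

Analysis:
Reachable = {0,3,4}
  0: b→3  [1 out]
  3: tau→4  [1 out]
  4: a→3  [1 out]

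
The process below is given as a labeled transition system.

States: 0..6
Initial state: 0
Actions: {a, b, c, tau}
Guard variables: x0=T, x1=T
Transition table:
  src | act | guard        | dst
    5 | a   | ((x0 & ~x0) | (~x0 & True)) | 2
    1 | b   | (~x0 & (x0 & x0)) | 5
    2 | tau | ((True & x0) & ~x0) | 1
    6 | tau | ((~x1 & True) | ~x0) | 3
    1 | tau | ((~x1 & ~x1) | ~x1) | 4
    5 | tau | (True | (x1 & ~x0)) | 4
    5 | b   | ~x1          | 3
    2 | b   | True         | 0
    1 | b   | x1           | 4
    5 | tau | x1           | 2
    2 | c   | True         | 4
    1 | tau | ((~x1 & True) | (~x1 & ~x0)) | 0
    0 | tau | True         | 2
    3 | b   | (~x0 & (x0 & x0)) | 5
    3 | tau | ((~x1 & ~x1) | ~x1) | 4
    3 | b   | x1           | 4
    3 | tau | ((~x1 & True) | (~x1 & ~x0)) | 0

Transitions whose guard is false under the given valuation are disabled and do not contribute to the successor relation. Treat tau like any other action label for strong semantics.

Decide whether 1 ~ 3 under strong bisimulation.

Compute ~ classes (split until stable):
  P[0] = {{0,1,2,3,4,5,6}}
  P[1] = {{0,5},{1,3},{2},{4,6}}
  P[2] = {{0},{1,3},{2},{4,6},{5}}
stable after 3 split(s): 5 block(s)
[1]={1,3}  [3]={1,3}

Answer: BISIMILAR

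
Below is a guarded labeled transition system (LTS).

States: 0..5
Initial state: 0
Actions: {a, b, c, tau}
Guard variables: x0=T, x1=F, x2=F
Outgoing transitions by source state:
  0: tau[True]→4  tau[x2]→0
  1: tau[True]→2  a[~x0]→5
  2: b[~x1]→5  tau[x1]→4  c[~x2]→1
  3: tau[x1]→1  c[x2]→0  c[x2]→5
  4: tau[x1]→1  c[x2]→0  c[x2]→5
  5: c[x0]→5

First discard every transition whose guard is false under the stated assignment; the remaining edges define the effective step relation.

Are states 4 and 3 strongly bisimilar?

Compute ~ classes (split until stable):
  round 0: {{0,1,2,3,4,5}}
  round 1: {{0,1},{2},{3,4},{5}}
  round 2: {{0},{1},{2},{3,4},{5}}
stable after 3 split(s): 5 block(s)
class of 4: {3,4}; class of 3: {3,4}

Answer: BISIMILAR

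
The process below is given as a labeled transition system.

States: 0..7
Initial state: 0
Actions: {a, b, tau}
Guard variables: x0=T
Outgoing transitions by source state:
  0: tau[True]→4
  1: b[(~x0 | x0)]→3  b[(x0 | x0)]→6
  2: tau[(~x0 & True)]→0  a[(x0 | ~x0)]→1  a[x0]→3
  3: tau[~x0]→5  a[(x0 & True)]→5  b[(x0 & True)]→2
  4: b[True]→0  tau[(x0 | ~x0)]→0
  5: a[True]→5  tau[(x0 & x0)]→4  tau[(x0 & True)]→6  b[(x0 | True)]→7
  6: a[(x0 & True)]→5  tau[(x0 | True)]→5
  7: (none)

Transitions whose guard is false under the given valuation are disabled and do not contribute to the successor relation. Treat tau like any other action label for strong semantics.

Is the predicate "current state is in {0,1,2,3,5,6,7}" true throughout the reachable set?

Answer: INVARIANT VIOLATED at state 4

Analysis:
Safe = {0,1,2,3,5,6,7}
Reachable = {0,4}
  0: ✓
  4: outside
counterexample path to 4: tau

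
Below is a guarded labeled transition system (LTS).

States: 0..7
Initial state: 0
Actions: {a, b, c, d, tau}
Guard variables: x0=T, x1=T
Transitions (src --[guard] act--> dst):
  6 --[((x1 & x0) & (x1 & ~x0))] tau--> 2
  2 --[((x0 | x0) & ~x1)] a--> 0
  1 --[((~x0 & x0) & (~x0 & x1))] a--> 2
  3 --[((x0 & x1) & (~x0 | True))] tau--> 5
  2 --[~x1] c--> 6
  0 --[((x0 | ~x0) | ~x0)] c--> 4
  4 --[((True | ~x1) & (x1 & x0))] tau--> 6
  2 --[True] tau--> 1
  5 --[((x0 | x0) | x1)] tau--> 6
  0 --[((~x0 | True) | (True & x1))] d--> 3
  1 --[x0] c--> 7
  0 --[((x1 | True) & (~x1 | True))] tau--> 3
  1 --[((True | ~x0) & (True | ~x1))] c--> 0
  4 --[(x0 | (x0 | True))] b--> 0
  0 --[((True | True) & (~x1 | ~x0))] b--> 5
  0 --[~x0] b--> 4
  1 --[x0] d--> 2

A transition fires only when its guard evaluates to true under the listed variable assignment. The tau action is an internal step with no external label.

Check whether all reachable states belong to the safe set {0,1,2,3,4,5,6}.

Inv-set: {0,1,2,3,4,5,6}
Reach set: {0,3,4,5,6}
  0: safe
  3: safe
  4: safe
  5: safe
  6: safe

Answer: INVARIANT HOLDS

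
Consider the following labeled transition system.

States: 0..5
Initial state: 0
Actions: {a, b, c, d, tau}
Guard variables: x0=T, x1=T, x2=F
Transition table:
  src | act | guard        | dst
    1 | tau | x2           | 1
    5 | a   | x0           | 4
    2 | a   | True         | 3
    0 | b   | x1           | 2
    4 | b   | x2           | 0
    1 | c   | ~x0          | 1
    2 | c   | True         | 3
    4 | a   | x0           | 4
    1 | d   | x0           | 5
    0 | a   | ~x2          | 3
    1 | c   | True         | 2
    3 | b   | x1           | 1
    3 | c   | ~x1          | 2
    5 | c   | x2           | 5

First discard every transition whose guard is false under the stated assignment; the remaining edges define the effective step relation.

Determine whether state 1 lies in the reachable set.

After dropping false guards: 9 live edges.
L0 = {0}
L1 = {2,3}  total {0,2,3}
L2 = {1}  total {0,1,2,3}
L3 = {5}  total {0,1,2,3,5}
L4 = {4}  total {0,1,2,3,4,5}
Reachable = {0,1,2,3,4,5}
witness 1: a·b

Answer: REACHABLE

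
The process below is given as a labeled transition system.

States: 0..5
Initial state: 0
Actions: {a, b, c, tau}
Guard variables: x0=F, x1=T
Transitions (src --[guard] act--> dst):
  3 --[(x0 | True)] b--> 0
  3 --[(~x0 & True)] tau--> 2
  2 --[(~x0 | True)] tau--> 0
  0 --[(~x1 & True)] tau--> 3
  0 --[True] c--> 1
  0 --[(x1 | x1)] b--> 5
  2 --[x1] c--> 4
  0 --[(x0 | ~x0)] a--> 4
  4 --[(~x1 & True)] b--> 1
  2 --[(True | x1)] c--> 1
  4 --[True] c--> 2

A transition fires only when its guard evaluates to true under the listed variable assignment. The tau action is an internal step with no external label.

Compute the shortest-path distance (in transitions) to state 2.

Layered search for 2:
  depth 0: {0}
  depth 1: {1,4,5}
  depth 2: {2}
first hit 2 at d=2 via a·c

Answer: 2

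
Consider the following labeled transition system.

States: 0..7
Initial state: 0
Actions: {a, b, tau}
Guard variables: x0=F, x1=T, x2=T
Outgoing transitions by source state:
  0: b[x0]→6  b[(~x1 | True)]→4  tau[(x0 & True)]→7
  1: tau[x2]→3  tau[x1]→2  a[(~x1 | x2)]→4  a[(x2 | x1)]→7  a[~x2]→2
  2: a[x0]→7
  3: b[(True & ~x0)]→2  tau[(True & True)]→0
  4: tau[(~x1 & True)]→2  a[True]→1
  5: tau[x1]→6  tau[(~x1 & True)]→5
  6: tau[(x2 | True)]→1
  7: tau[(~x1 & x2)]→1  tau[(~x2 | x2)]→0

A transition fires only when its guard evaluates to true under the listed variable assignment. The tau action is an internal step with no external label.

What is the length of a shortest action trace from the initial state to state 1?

BFS to 1:
  Layer 0: {0}
  Layer 1: {4}
  Layer 2: {1}
1 enters at depth 2; path b·a

Answer: 2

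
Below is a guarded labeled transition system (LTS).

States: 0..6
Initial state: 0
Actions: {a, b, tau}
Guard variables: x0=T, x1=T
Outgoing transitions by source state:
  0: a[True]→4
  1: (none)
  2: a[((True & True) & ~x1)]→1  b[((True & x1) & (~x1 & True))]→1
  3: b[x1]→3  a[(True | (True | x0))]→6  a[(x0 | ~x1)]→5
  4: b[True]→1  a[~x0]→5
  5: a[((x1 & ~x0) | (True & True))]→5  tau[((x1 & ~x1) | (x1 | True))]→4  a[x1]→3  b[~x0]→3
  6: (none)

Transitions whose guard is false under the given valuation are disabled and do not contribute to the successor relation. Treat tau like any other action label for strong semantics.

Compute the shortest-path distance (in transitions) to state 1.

Answer: 2

Working:
Layered search for 1:
  depth 0: {0}
  depth 1: {4}
  depth 2: {1}
first hit 1 at d=2 via a·b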